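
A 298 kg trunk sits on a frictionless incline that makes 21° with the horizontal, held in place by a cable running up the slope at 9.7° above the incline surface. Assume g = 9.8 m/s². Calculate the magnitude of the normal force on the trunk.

N ≈ 2550 N

Take axes along and perpendicular to the incline. Weight components: W sin 21° = 1047 N down-slope, W cos 21° = 2726 N into the surface.
Along incline: T cos 9.7° = W sin 21° → T = 1062 N.
Perpendicular: N = W cos 21° − T sin 9.7° = 2548 N.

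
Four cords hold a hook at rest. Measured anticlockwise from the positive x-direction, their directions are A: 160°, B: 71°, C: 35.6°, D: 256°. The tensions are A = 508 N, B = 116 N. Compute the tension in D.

Resolve: ΣF_x = 508 cos 160° + 116 cos 71° + T_C cos 35.6° + T_D cos 256° = 0.
        ΣF_y = 508 sin 160° + 116 sin 71° + T_C sin 35.6° + T_D sin 256° = 0.
The known terms sum to (-439.6, 283.4) N, so 0.8131 T_C − 0.2419 T_D = 439.6 and 0.5821 T_C − 0.9703 T_D = -283.4.
Solving simultaneously: T_C = 763.9 N, T_D = 750.4 N.

T_D ≈ 750 N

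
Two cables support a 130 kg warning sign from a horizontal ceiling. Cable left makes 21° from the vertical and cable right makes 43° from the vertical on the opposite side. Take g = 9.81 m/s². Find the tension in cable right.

Angles from the horizontal: cable left is 90° − 21° = 69°, cable right is 90° − 43° = 47°.
Weight W = 130 × 9.81 = 1275 N acts straight down.
Horizontal: T_left cos 69° = T_right cos 47°  →  T_left = 1.903 T_right.
Vertical: T_left sin 69° + T_right sin 47° = 1275.
Substituting the horizontal relation into the vertical equation gives 2.508 T_right = 1275, so T_right = 508.5 N.

T_right ≈ 508 N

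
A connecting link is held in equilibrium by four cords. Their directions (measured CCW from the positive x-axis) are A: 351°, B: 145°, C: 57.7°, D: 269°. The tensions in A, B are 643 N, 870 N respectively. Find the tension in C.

T_C ≈ 163 N

Resolve: ΣF_x = 643 cos 351° + 870 cos 145° + T_C cos 57.7° + T_D cos 269° = 0.
        ΣF_y = 643 sin 351° + 870 sin 145° + T_C sin 57.7° + T_D sin 269° = 0.
The known terms sum to (-77.58, 398.4) N, so 0.5344 T_C − 0.0175 T_D = 77.58 and 0.8453 T_C − 0.9998 T_D = -398.4.
Solving simultaneously: T_C = 162.7 N, T_D = 536 N.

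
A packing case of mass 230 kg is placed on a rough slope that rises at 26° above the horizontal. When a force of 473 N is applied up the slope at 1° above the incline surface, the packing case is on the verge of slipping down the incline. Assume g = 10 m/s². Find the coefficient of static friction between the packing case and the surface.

On the verge of sliding down the incline, friction is at its maximum μN and acts up the slope.
Perpendicular to incline: N = W cos 26° − P sin 1° = 2067 − 8.255 = 2059 N.
Along incline: P cos 1° + μN = W sin 26° → μ = (W sin 26° − P cos 1°) / N = 0.26.

μ ≈ 0.260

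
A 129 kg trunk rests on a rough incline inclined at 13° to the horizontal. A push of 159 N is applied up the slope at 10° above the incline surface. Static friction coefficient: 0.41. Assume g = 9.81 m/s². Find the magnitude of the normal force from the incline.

N ≈ 1210 N

Axes along / perpendicular to the incline. W sin 13° = 284.7 N down-slope; W cos 13° = 1233 N into the surface.
Perpendicular: N = W cos 13° − P sin 10° = 1233 − 27.61 = 1205 N.
Along incline: P cos 10° + f = W sin 13° (friction acts up-slope) → f = 284.7 − 156.6 = 128.1 N.
|f| = 128.1 N ≤ μN = 494.2 N, so the trunk is indeed static.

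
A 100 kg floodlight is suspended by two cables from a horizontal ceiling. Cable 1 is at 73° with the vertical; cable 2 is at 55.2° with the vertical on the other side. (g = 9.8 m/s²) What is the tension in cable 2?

T_2 ≈ 1190 N

Angles from the horizontal: cable 1 is 90° − 73° = 17°, cable 2 is 90° − 55.2° = 34.8°.
Weight W = 100 × 9.8 = 980 N acts straight down.
Horizontal: T_1 cos 17° = T_2 cos 34.8°  →  T_1 = 0.8587 T_2.
Vertical: T_1 sin 17° + T_2 sin 34.8° = 980.
Substituting the horizontal relation into the vertical equation gives 0.8218 T_2 = 980, so T_2 = 1193 N.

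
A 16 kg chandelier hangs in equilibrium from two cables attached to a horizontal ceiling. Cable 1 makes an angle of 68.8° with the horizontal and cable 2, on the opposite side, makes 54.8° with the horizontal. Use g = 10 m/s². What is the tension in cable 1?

Weight W = 16 × 10 = 160 N acts straight down.
Horizontal: T_1 cos 68.8° = T_2 cos 54.8°  →  T_2 = 0.6273 T_1.
Vertical: T_1 sin 68.8° + T_2 sin 54.8° = 160.
Substituting the horizontal relation into the vertical equation gives 1.445 T_1 = 160, so T_1 = 110.7 N.

T_1 ≈ 111 N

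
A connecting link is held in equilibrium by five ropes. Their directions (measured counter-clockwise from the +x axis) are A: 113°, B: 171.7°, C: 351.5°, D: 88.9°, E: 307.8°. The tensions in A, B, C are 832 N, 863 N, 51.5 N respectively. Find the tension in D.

Resolve: ΣF_x = 832 cos 113° + 863 cos 171.7° + 51.5 cos 351.5° + T_D cos 88.9° + T_E cos 307.8° = 0.
        ΣF_y = 832 sin 113° + 863 sin 171.7° + 51.5 sin 351.5° + T_D sin 88.9° + T_E sin 307.8° = 0.
The known terms sum to (-1128, 882.8) N, so 0.0192 T_D + 0.6129 T_E = 1128 and 0.9998 T_D − 0.7902 T_E = -882.8.
Solving simultaneously: T_D = 557.8 N, T_E = 1823 N.

T_D ≈ 558 N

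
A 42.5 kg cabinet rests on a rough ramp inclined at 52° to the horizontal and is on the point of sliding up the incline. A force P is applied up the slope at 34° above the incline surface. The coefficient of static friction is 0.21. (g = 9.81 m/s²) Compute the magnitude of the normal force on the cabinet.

On the verge of sliding up the incline, friction equals μN and acts down the slope.
Perpendicular: N + P sin 34° = W cos 52° = 256.7 N.
Along incline: P cos 34° = W sin 52° + μN  with W sin 52° = 328.5 N.
Solving the pair for P and N: P = 404.1 N, N = 30.73 N (and f = μN = 6.453 N).

N ≈ 30.7 N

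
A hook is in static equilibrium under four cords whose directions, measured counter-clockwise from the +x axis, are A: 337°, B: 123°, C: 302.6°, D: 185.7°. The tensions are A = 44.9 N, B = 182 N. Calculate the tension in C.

T_C ≈ 157 N

Resolve: ΣF_x = 44.9 cos 337° + 182 cos 123° + T_C cos 302.6° + T_D cos 185.7° = 0.
        ΣF_y = 44.9 sin 337° + 182 sin 123° + T_C sin 302.6° + T_D sin 185.7° = 0.
The known terms sum to (-57.79, 135.1) N, so 0.5388 T_C − 0.9951 T_D = 57.79 and -0.8425 T_C − 0.0993 T_D = -135.1.
Solving simultaneously: T_C = 157.2 N, T_D = 27.02 N.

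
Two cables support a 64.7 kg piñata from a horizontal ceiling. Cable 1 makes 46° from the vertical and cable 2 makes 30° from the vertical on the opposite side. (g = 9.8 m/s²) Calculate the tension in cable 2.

T_2 ≈ 470 N

Angles from the horizontal: cable 1 is 90° − 46° = 44°, cable 2 is 90° − 30° = 60°.
Weight W = 64.7 × 9.8 = 634.1 N acts straight down.
Horizontal: T_1 cos 44° = T_2 cos 60°  →  T_1 = 0.6951 T_2.
Vertical: T_1 sin 44° + T_2 sin 60° = 634.1.
Substituting the horizontal relation into the vertical equation gives 1.349 T_2 = 634.1, so T_2 = 470.1 N.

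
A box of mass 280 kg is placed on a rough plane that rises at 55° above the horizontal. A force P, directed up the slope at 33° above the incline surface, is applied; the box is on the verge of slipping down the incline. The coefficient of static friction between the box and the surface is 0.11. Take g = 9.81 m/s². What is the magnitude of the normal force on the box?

On the verge of sliding down the incline, friction equals μN and acts up the slope.
Perpendicular: N + P sin 33° = W cos 55° = 1575 N.
Along incline: P cos 33° + μN = W sin 55° with W sin 55° = 2250 N.
Solving the pair for P and N: P = 2667 N, N = 123.1 N (and f = μN = 13.54 N).

N ≈ 123 N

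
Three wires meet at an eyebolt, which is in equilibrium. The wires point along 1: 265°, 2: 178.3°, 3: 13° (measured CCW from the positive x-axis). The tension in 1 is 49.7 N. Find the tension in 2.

T_2 ≈ 186 N

Resolve: ΣF_x = 49.7 cos 265° + T_2 cos 178.3° + T_3 cos 13° = 0.
        ΣF_y = 49.7 sin 265° + T_2 sin 178.3° + T_3 sin 13° = 0.
The known terms sum to (-4.332, -49.51) N, so -0.9996 T_2 + 0.9744 T_3 = 4.332 and 0.0297 T_2 + 0.2250 T_3 = 49.51.
Solving simultaneously: T_2 = 186.3 N, T_3 = 195.5 N.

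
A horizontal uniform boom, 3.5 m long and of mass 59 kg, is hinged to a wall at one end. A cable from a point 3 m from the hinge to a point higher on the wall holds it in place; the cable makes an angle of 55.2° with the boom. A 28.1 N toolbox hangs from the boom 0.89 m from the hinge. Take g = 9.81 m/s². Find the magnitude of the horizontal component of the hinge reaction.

H_x ≈ 240 N

Take torques about the hinge: T sin 55.2° · 3 = 59×9.81×1.75 + 28.1×0.89 = 1037.9 N·m.
So T = 1037.9 / (0.8211 × 3) = 421.32 N.
ΣF_x = 0: H_x = T cos 55.2° = 240.45 N.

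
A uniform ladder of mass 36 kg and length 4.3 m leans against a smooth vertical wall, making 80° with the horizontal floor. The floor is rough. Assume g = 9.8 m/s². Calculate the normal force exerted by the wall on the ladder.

N_wall ≈ 31.1 N

Torques about the foot: N_wall · 4.3 sin 80° = 36×9.8×2.15 cos 80° → N_wall = 31.104 N.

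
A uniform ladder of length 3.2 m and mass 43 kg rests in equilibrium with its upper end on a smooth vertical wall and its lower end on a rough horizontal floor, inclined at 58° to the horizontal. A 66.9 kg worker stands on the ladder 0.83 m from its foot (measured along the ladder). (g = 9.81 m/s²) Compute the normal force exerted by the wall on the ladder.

Torques about the foot: N_wall · 3.2 sin 58° = 43×9.81×1.6 cos 58° + 66.9×9.81×0.83 cos 58° → N_wall = 238.16 N.

N_wall ≈ 238 N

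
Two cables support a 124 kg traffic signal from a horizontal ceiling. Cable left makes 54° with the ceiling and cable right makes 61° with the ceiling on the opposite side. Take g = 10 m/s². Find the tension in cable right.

T_right ≈ 804 N

Weight W = 124 × 10 = 1240 N acts straight down.
Horizontal: T_left cos 54° = T_right cos 61°  →  T_left = 0.8248 T_right.
Vertical: T_left sin 54° + T_right sin 61° = 1240.
Substituting the horizontal relation into the vertical equation gives 1.542 T_right = 1240, so T_right = 804.2 N.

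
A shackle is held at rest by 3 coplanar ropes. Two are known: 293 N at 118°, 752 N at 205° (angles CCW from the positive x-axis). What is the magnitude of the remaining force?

Sum the known components: ΣF_x = -819.1 N, ΣF_y = -59.11 N.
For equilibrium the remaining force must supply (−ΣF_x, −ΣF_y) = (819.1, 59.11) N.
Magnitude = √((819.1)² + (59.11)²) = 821.2 N; direction = atan2(59.11, 819.1) = 4.1°.

F ≈ 821 N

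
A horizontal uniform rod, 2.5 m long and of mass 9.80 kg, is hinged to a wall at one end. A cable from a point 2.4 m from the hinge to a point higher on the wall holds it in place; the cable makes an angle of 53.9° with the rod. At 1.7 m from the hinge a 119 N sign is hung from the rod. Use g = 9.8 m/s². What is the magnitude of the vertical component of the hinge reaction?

Take torques about the hinge: T sin 53.9° · 2.4 = 9.80×9.8×1.25 + 119×1.7 = 322.35 N·m.
So T = 322.35 / (0.8080 × 2.4) = 166.23 N.
ΣF_y = 0: H_y = (9.80×9.8 + 119) − T sin 53.9° = 215.04 − 134.31 = 80.727 N.

|H_y| ≈ 80.7 N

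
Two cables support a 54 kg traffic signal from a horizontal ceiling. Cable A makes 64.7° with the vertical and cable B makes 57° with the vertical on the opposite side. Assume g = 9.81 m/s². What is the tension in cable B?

T_B ≈ 563 N

Angles from the horizontal: cable A is 90° − 64.7° = 25.3°, cable B is 90° − 57° = 33°.
Weight W = 54 × 9.81 = 529.7 N acts straight down.
Horizontal: T_A cos 25.3° = T_B cos 33°  →  T_A = 0.9276 T_B.
Vertical: T_A sin 25.3° + T_B sin 33° = 529.7.
Substituting the horizontal relation into the vertical equation gives 0.9411 T_B = 529.7, so T_B = 562.9 N.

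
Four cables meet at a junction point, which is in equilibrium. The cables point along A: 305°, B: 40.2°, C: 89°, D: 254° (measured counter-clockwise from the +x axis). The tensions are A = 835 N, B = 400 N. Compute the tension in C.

T_C ≈ 3370 N

Resolve: ΣF_x = 835 cos 305° + 400 cos 40.2° + T_C cos 89° + T_D cos 254° = 0.
        ΣF_y = 835 sin 305° + 400 sin 40.2° + T_C sin 89° + T_D sin 254° = 0.
The known terms sum to (784.5, -425.8) N, so 0.0175 T_C − 0.2756 T_D = -784.5 and 0.9998 T_C − 0.9613 T_D = 425.8.
Solving simultaneously: T_C = 3367 N, T_D = 3059 N.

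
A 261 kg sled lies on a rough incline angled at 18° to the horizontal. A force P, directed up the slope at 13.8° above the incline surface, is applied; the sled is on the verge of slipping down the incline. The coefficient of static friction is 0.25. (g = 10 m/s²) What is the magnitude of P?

On the verge of sliding down the incline, friction equals μN and acts up the slope.
Perpendicular: N + P sin 13.8° = W cos 18° = 2482 N.
Along incline: P cos 13.8° + μN = W sin 18° with W sin 18° = 806.5 N.
Solving the pair for P and N: P = 204 N, N = 2434 N (and f = μN = 608.4 N).

P ≈ 204 N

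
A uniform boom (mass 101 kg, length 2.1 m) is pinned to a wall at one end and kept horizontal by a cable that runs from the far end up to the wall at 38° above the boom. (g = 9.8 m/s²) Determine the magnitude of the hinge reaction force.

|H| ≈ 804 N

Take torques about the hinge: T sin 38° · 2.1 = 101×9.8×1.05 = 1039.3 N·m.
So T = 1039.3 / (0.6157 × 2.1) = 803.85 N.
ΣF_x = 0: H_x = T cos 38° = 633.44 N.
ΣF_y = 0: H_y = (101×9.8) − T sin 38° = 989.8 − 494.9 = 494.9 N.
|H| = √(H_x² + H_y²) = √((633.44)² + (494.9)²) = 803.85 N.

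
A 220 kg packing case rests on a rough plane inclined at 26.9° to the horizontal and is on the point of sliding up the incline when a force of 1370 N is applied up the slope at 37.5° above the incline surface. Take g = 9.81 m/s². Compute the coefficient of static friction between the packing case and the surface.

μ ≈ 0.101

On the verge of sliding up the incline, friction is at its maximum μN and acts down the slope.
Perpendicular to incline: N = W cos 26.9° − P sin 37.5° = 1925 − 834 = 1091 N.
Along incline: P cos 37.5° − μN = W sin 26.9° → μ = −(W sin 26.9° − P cos 37.5°) / N = 0.1013.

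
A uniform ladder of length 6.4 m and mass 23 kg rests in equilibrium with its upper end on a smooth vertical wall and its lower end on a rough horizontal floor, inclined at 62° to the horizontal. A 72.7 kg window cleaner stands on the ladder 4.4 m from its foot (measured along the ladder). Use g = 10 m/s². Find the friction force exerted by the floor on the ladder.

f ≈ 327 N

Torques about the foot: N_wall · 6.4 sin 62° = 23×10×3.2 cos 62° + 72.7×10×4.4 cos 62° → N_wall = 326.9 N.
ΣF_x = 0: f_floor = N_wall = 326.9 N.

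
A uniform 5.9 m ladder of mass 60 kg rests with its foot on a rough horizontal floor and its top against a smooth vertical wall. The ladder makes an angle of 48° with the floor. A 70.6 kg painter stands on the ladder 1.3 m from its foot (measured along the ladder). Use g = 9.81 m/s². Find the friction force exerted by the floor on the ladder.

f ≈ 402 N

Torques about the foot: N_wall · 5.9 sin 48° = 60×9.81×2.95 cos 48° + 70.6×9.81×1.3 cos 48° → N_wall = 402.39 N.
ΣF_x = 0: f_floor = N_wall = 402.39 N.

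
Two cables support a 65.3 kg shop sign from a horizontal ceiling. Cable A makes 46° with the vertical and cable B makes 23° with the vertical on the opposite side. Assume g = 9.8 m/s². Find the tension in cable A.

Angles from the horizontal: cable A is 90° − 46° = 44°, cable B is 90° − 23° = 67°.
Weight W = 65.3 × 9.8 = 639.9 N acts straight down.
Horizontal: T_A cos 44° = T_B cos 67°  →  T_B = 1.841 T_A.
Vertical: T_A sin 44° + T_B sin 67° = 639.9.
Substituting the horizontal relation into the vertical equation gives 2.389 T_A = 639.9, so T_A = 267.8 N.

T_A ≈ 268 N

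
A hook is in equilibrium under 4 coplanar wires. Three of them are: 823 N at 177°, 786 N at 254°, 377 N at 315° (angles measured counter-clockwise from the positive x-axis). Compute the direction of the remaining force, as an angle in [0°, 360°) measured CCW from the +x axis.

θ ≈ 51.7°

Sum the known components: ΣF_x = -771.9 N, ΣF_y = -979.1 N.
For equilibrium the remaining force must supply (−ΣF_x, −ΣF_y) = (771.9, 979.1) N.
Magnitude = √((771.9)² + (979.1)²) = 1247 N; direction = atan2(979.1, 771.9) = 51.7°.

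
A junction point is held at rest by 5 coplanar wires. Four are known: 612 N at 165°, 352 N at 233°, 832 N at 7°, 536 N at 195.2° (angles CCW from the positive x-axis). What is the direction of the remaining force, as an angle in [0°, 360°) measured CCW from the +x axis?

Sum the known components: ΣF_x = -494.4 N, ΣF_y = -161.9 N.
For equilibrium the remaining force must supply (−ΣF_x, −ΣF_y) = (494.4, 161.9) N.
Magnitude = √((494.4)² + (161.9)²) = 520.3 N; direction = atan2(161.9, 494.4) = 18.1°.

θ ≈ 18.1°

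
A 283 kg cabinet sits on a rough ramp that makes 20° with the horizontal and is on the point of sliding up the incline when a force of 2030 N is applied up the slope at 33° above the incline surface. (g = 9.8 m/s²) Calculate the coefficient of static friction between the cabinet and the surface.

μ ≈ 0.502

On the verge of sliding up the incline, friction is at its maximum μN and acts down the slope.
Perpendicular to incline: N = W cos 20° − P sin 33° = 2606 − 1106 = 1501 N.
Along incline: P cos 33° − μN = W sin 20° → μ = −(W sin 20° − P cos 33°) / N = 0.5025.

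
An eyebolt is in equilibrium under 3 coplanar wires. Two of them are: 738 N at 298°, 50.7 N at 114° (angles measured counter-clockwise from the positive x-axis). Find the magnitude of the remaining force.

Sum the known components: ΣF_x = 325.8 N, ΣF_y = -605.3 N.
For equilibrium the remaining force must supply (−ΣF_x, −ΣF_y) = (-325.8, 605.3) N.
Magnitude = √((-325.8)² + (605.3)²) = 687.4 N; direction = atan2(605.3, -325.8) = 118.3°.

F ≈ 687 N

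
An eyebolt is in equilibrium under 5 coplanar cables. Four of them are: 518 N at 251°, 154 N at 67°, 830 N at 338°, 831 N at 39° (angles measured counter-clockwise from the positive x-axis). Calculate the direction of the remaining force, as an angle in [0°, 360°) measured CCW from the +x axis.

Sum the known components: ΣF_x = 1307 N, ΣF_y = -136 N.
For equilibrium the remaining force must supply (−ΣF_x, −ΣF_y) = (-1307, 136) N.
Magnitude = √((-1307)² + (136)²) = 1314 N; direction = atan2(136, -1307) = 174.1°.

θ ≈ 174°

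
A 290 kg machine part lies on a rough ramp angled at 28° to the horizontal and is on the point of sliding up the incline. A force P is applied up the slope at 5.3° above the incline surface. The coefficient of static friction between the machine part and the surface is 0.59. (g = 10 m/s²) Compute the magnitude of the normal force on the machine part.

N ≈ 2310 N

On the verge of sliding up the incline, friction equals μN and acts down the slope.
Perpendicular: N + P sin 5.3° = W cos 28° = 2561 N.
Along incline: P cos 5.3° = W sin 28° + μN  with W sin 28° = 1361 N.
Solving the pair for P and N: P = 2735 N, N = 2308 N (and f = μN = 1362 N).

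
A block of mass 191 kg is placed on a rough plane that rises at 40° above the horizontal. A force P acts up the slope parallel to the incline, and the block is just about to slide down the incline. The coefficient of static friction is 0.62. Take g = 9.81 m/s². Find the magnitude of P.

On the verge of sliding down the incline, friction equals μN and acts up the slope.
Perpendicular: N + P sin 0° = W cos 40° = 1435 N.
Along incline: P cos 0° + μN = W sin 40° with W sin 40° = 1204 N.
Solving the pair for P and N: P = 314.5 N, N = 1435 N (and f = μN = 889.9 N).

P ≈ 314 N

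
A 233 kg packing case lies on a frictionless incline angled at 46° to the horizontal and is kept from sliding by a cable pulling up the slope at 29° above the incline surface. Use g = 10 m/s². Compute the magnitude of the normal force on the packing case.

Take axes along and perpendicular to the incline. Weight components: W sin 46° = 1676 N down-slope, W cos 46° = 1619 N into the surface.
Along incline: T cos 29° = W sin 46° → T = 1916 N.
Perpendicular: N = W cos 46° − T sin 29° = 689.5 N.

N ≈ 689 N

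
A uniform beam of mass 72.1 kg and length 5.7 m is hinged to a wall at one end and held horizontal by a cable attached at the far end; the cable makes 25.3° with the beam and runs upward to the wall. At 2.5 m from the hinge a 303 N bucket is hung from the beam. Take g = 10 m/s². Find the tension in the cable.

Take torques about the hinge: T sin 25.3° · 5.7 = 72.1×10×2.85 + 303×2.5 = 2812.3 N·m.
So T = 2812.3 / (0.4274 × 5.7) = 1154.5 N.

T ≈ 1150 N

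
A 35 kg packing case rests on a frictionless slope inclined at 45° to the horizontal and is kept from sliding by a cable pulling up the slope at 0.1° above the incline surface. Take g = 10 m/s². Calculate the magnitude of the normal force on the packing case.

N ≈ 247 N

Take axes along and perpendicular to the incline. Weight components: W sin 45° = 247.5 N down-slope, W cos 45° = 247.5 N into the surface.
Along incline: T cos 0.1° = W sin 45° → T = 247.5 N.
Perpendicular: N = W cos 45° − T sin 0.1° = 247.1 N.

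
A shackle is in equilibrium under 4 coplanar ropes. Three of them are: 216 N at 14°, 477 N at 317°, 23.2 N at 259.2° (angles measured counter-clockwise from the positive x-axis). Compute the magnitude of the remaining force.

Sum the known components: ΣF_x = 554.1 N, ΣF_y = -295.8 N.
For equilibrium the remaining force must supply (−ΣF_x, −ΣF_y) = (-554.1, 295.8) N.
Magnitude = √((-554.1)² + (295.8)²) = 628.1 N; direction = atan2(295.8, -554.1) = 151.9°.

F ≈ 628 N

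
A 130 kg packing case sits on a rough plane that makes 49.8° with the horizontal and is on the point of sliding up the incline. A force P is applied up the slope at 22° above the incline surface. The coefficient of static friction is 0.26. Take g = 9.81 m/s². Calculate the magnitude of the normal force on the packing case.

N ≈ 389 N

On the verge of sliding up the incline, friction equals μN and acts down the slope.
Perpendicular: N + P sin 22° = W cos 49.8° = 823.2 N.
Along incline: P cos 22° = W sin 49.8° + μN  with W sin 49.8° = 974.1 N.
Solving the pair for P and N: P = 1160 N, N = 388.8 N (and f = μN = 101.1 N).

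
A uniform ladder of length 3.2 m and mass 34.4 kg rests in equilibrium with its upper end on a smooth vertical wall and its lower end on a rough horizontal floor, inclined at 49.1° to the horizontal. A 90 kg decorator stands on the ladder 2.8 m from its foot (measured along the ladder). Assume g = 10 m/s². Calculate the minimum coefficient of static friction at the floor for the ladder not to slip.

μ_min ≈ 0.668

ΣF_y = 0: N_floor = 34.4×10 + 90×10 = 1244 N.
Torques about the foot: N_wall · 3.2 sin 49.1° = 34.4×10×1.6 cos 49.1° + 90×10×2.8 cos 49.1° → N_wall = 831.14 N.
ΣF_x = 0: f_floor = N_wall = 831.14 N.
μ_min = f_floor / N_floor = 831.14 / 1244 = 0.6681.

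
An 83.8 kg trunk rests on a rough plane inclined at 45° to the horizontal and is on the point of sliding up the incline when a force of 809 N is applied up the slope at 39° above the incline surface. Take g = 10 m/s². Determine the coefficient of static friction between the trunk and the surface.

On the verge of sliding up the incline, friction is at its maximum μN and acts down the slope.
Perpendicular to incline: N = W cos 45° − P sin 39° = 592.6 − 509.1 = 83.44 N.
Along incline: P cos 39° − μN = W sin 45° → μ = −(W sin 45° − P cos 39°) / N = 0.4333.

μ ≈ 0.433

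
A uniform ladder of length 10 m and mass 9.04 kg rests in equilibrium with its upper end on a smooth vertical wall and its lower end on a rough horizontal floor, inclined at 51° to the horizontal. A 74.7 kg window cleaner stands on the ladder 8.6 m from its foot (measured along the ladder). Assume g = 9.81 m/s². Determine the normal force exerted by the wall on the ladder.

Torques about the foot: N_wall · 10 sin 51° = 9.04×9.81×5 cos 51° + 74.7×9.81×8.6 cos 51° → N_wall = 546.24 N.

N_wall ≈ 546 N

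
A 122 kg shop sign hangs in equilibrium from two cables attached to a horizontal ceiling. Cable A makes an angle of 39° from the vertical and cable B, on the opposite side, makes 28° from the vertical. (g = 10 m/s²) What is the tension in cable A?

T_A ≈ 622 N

Angles from the horizontal: cable A is 90° − 39° = 51°, cable B is 90° − 28° = 62°.
Weight W = 122 × 10 = 1220 N acts straight down.
Horizontal: T_A cos 51° = T_B cos 62°  →  T_B = 1.34 T_A.
Vertical: T_A sin 51° + T_B sin 62° = 1220.
Substituting the horizontal relation into the vertical equation gives 1.961 T_A = 1220, so T_A = 622.2 N.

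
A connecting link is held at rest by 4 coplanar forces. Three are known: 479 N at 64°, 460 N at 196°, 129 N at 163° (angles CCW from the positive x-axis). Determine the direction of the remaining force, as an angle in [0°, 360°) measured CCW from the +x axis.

Sum the known components: ΣF_x = -355.6 N, ΣF_y = 341.4 N.
For equilibrium the remaining force must supply (−ΣF_x, −ΣF_y) = (355.6, -341.4) N.
Magnitude = √((355.6)² + (-341.4)²) = 493 N; direction = atan2(-341.4, 355.6) = 316.2°.

θ ≈ 316°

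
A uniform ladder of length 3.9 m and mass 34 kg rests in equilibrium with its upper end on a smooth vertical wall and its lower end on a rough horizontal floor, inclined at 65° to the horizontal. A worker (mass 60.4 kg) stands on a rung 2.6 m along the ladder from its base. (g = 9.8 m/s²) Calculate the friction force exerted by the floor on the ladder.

f ≈ 262 N

Torques about the foot: N_wall · 3.9 sin 65° = 34×9.8×1.95 cos 65° + 60.4×9.8×2.6 cos 65° → N_wall = 261.7 N.
ΣF_x = 0: f_floor = N_wall = 261.7 N.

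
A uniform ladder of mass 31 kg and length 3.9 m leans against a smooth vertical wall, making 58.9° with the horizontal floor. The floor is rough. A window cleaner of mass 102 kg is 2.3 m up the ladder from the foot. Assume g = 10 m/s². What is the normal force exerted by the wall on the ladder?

Torques about the foot: N_wall · 3.9 sin 58.9° = 31×10×1.95 cos 58.9° + 102×10×2.3 cos 58.9° → N_wall = 456.37 N.

N_wall ≈ 456 N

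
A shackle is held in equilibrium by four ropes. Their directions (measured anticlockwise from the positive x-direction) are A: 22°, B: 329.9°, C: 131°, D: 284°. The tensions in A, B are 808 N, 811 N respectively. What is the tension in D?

Resolve: ΣF_x = 808 cos 22° + 811 cos 329.9° + T_C cos 131° + T_D cos 284° = 0.
        ΣF_y = 808 sin 22° + 811 sin 329.9° + T_C sin 131° + T_D sin 284° = 0.
The known terms sum to (1451, -104) N, so -0.6561 T_C + 0.2419 T_D = -1451 and 0.7547 T_C − 0.9703 T_D = 104.
Solving simultaneously: T_C = 3045 N, T_D = 2261 N.

T_D ≈ 2260 N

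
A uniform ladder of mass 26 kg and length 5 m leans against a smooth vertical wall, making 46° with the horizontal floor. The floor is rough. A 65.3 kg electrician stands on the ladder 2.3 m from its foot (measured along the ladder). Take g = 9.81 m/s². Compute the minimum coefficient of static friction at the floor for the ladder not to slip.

ΣF_y = 0: N_floor = 26×9.81 + 65.3×9.81 = 895.65 N.
Torques about the foot: N_wall · 5 sin 46° = 26×9.81×2.5 cos 46° + 65.3×9.81×2.3 cos 46° → N_wall = 407.72 N.
ΣF_x = 0: f_floor = N_wall = 407.72 N.
μ_min = f_floor / N_floor = 407.72 / 895.65 = 0.4552.

μ_min ≈ 0.455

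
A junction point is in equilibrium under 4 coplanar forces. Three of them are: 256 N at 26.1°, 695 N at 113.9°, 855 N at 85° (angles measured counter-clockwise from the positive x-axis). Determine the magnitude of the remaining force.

F ≈ 1600 N

Sum the known components: ΣF_x = 22.84 N, ΣF_y = 1600 N.
For equilibrium the remaining force must supply (−ΣF_x, −ΣF_y) = (-22.84, -1600) N.
Magnitude = √((-22.84)² + (-1600)²) = 1600 N; direction = atan2(-1600, -22.84) = 269.2°.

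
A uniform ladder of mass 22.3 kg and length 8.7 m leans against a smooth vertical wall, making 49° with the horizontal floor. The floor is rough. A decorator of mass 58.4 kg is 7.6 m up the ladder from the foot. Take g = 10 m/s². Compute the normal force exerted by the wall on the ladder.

Torques about the foot: N_wall · 8.7 sin 49° = 22.3×10×4.35 cos 49° + 58.4×10×7.6 cos 49° → N_wall = 540.4 N.

N_wall ≈ 540 N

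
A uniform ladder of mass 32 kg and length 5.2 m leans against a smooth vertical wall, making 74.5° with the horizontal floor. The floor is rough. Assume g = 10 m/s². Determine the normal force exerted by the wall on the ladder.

N_wall ≈ 44.4 N

Torques about the foot: N_wall · 5.2 sin 74.5° = 32×10×2.6 cos 74.5° → N_wall = 44.372 N.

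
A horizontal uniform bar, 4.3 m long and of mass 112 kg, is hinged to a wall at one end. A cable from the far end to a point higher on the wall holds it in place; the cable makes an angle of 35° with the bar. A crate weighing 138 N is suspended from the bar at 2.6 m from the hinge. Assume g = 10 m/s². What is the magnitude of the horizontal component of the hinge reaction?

H_x ≈ 919 N

Take torques about the hinge: T sin 35° · 4.3 = 112×10×2.15 + 138×2.6 = 2766.8 N·m.
So T = 2766.8 / (0.5736 × 4.3) = 1121.8 N.
ΣF_x = 0: H_x = T cos 35° = 918.93 N.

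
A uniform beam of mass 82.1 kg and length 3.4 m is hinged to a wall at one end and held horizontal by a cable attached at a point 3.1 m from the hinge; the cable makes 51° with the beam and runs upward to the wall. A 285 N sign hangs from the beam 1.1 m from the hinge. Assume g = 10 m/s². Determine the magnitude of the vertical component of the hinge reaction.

|H_y| ≈ 555 N

Take torques about the hinge: T sin 51° · 3.1 = 82.1×10×1.7 + 285×1.1 = 1709.2 N·m.
So T = 1709.2 / (0.7771 × 3.1) = 709.46 N.
ΣF_y = 0: H_y = (82.1×10 + 285) − T sin 51° = 1106 − 551.35 = 554.65 N.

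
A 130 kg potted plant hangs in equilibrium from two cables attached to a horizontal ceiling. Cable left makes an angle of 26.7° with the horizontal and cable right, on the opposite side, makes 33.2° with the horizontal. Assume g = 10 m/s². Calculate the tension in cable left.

T_left ≈ 1260 N

Weight W = 130 × 10 = 1300 N acts straight down.
Horizontal: T_left cos 26.7° = T_right cos 33.2°  →  T_right = 1.068 T_left.
Vertical: T_left sin 26.7° + T_right sin 33.2° = 1300.
Substituting the horizontal relation into the vertical equation gives 1.034 T_left = 1300, so T_left = 1257 N.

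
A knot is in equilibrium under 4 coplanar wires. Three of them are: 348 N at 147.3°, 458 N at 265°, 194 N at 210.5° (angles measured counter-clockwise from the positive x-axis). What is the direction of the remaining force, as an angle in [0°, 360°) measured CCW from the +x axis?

θ ≈ 36.3°

Sum the known components: ΣF_x = -499.9 N, ΣF_y = -366.7 N.
For equilibrium the remaining force must supply (−ΣF_x, −ΣF_y) = (499.9, 366.7) N.
Magnitude = √((499.9)² + (366.7)²) = 620 N; direction = atan2(366.7, 499.9) = 36.3°.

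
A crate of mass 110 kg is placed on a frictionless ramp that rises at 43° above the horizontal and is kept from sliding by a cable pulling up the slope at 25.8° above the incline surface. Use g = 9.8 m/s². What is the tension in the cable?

Take axes along and perpendicular to the incline. Weight components: W sin 43° = 735.2 N down-slope, W cos 43° = 788.4 N into the surface.
Along incline: T cos 25.8° = W sin 43° → T = 816.6 N.
Perpendicular: N = W cos 43° − T sin 25.8° = 433 N.

T ≈ 817 N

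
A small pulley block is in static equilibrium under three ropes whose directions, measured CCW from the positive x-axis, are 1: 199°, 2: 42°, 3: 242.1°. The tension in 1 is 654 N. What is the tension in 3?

Resolve: ΣF_x = 654 cos 199° + T_2 cos 42° + T_3 cos 242.1° = 0.
        ΣF_y = 654 sin 199° + T_2 sin 42° + T_3 sin 242.1° = 0.
The known terms sum to (-618.4, -212.9) N, so 0.7431 T_2 − 0.4679 T_3 = 618.4 and 0.6691 T_2 − 0.8838 T_3 = 212.9.
Solving simultaneously: T_2 = 1300 N, T_3 = 743.6 N.

T_3 ≈ 744 N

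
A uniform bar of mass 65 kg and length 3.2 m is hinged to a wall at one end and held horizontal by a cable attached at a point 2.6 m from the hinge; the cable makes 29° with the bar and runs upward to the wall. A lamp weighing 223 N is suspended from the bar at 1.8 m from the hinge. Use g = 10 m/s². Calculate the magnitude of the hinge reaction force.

|H| ≈ 1050 N

Take torques about the hinge: T sin 29° · 2.6 = 65×10×1.6 + 223×1.8 = 1441.4 N·m.
So T = 1441.4 / (0.4848 × 2.6) = 1143.5 N.
ΣF_x = 0: H_x = T cos 29° = 1000.1 N.
ΣF_y = 0: H_y = (65×10 + 223) − T sin 29° = 873 − 554.38 = 318.62 N.
|H| = √(H_x² + H_y²) = √((1000.1)² + (318.62)²) = 1049.7 N.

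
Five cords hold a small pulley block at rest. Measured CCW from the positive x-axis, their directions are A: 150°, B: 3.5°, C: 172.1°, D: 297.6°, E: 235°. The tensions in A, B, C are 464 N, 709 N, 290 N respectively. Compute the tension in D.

T_D ≈ 186 N

Resolve: ΣF_x = 464 cos 150° + 709 cos 3.5° + 290 cos 172.1° + T_D cos 297.6° + T_E cos 235° = 0.
        ΣF_y = 464 sin 150° + 709 sin 3.5° + 290 sin 172.1° + T_D sin 297.6° + T_E sin 235° = 0.
The known terms sum to (18.59, 315.1) N, so 0.4633 T_D − 0.5736 T_E = -18.59 and -0.8862 T_D − 0.8192 T_E = -315.1.
Solving simultaneously: T_D = 186.4 N, T_E = 183 N.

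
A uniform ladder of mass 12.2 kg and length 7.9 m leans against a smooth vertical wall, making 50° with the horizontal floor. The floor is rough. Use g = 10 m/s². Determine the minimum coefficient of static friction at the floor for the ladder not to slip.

μ_min ≈ 0.420

ΣF_y = 0: N_floor = 12.2×10 = 122 N.
Torques about the foot: N_wall · 7.9 sin 50° = 12.2×10×3.95 cos 50° → N_wall = 51.185 N.
ΣF_x = 0: f_floor = N_wall = 51.185 N.
μ_min = f_floor / N_floor = 51.185 / 122 = 0.4195.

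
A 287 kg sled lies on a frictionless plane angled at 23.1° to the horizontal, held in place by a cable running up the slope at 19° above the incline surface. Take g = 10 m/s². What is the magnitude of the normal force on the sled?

N ≈ 2250 N

Take axes along and perpendicular to the incline. Weight components: W sin 23.1° = 1126 N down-slope, W cos 23.1° = 2640 N into the surface.
Along incline: T cos 19° = W sin 23.1° → T = 1191 N.
Perpendicular: N = W cos 23.1° − T sin 19° = 2252 N.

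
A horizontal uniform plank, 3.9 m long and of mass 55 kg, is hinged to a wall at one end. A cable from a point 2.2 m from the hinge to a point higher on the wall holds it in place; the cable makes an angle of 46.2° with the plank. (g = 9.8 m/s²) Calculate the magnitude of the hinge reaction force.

Take torques about the hinge: T sin 46.2° · 2.2 = 55×9.8×1.95 = 1051 N·m.
So T = 1051 / (0.7218 × 2.2) = 661.92 N.
ΣF_x = 0: H_x = T cos 46.2° = 458.15 N.
ΣF_y = 0: H_y = (55×9.8) − T sin 46.2° = 539 − 477.75 = 61.25 N.
|H| = √(H_x² + H_y²) = √((458.15)² + (61.25)²) = 462.22 N.

|H| ≈ 462 N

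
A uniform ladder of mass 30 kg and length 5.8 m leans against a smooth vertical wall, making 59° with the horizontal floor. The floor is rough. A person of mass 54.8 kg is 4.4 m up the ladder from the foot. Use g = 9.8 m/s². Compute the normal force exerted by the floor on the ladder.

N_floor ≈ 831 N

ΣF_y = 0: N_floor = 30×9.8 + 54.8×9.8 = 831.04 N.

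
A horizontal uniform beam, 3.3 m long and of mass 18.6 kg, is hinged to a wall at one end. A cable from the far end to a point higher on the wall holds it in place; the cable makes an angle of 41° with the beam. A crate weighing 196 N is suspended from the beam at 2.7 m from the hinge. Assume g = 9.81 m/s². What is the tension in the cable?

Take torques about the hinge: T sin 41° · 3.3 = 18.6×9.81×1.65 + 196×2.7 = 830.27 N·m.
So T = 830.27 / (0.6561 × 3.3) = 383.5 N.

T ≈ 383 N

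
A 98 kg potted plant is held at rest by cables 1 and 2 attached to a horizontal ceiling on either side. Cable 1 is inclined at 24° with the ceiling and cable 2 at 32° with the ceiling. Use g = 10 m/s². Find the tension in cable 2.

Weight W = 98 × 10 = 980 N acts straight down.
Horizontal: T_1 cos 24° = T_2 cos 32°  →  T_1 = 0.9283 T_2.
Vertical: T_1 sin 24° + T_2 sin 32° = 980.
Substituting the horizontal relation into the vertical equation gives 0.9075 T_2 = 980, so T_2 = 1080 N.

T_2 ≈ 1080 N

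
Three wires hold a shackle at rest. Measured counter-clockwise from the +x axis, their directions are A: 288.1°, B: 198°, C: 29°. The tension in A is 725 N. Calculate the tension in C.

T_C ≈ 3800 N

Resolve: ΣF_x = 725 cos 288.1° + T_B cos 198° + T_C cos 29° = 0.
        ΣF_y = 725 sin 288.1° + T_B sin 198° + T_C sin 29° = 0.
The known terms sum to (225.2, -689.1) N, so -0.9511 T_B + 0.8746 T_C = -225.2 and -0.3090 T_B + 0.4848 T_C = 689.1.
Solving simultaneously: T_B = 3731 N, T_C = 3800 N.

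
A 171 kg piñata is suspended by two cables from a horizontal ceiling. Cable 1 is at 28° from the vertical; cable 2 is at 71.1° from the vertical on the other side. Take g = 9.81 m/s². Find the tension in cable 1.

T_1 ≈ 1610 N

Angles from the horizontal: cable 1 is 90° − 28° = 62°, cable 2 is 90° − 71.1° = 18.9°.
Weight W = 171 × 9.81 = 1678 N acts straight down.
Horizontal: T_1 cos 62° = T_2 cos 18.9°  →  T_2 = 0.4962 T_1.
Vertical: T_1 sin 62° + T_2 sin 18.9° = 1678.
Substituting the horizontal relation into the vertical equation gives 1.044 T_1 = 1678, so T_1 = 1607 N.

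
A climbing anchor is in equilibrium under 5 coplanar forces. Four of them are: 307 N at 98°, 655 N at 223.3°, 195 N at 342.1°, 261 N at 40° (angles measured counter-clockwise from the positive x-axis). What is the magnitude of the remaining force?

F ≈ 139 N

Sum the known components: ΣF_x = -133.9 N, ΣF_y = -37.37 N.
For equilibrium the remaining force must supply (−ΣF_x, −ΣF_y) = (133.9, 37.37) N.
Magnitude = √((133.9)² + (37.37)²) = 139 N; direction = atan2(37.37, 133.9) = 15.6°.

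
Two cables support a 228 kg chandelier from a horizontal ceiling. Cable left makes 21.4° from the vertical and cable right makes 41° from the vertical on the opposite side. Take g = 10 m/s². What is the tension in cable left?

T_left ≈ 1690 N

Angles from the horizontal: cable left is 90° − 21.4° = 68.6°, cable right is 90° − 41° = 49°.
Weight W = 228 × 10 = 2280 N acts straight down.
Horizontal: T_left cos 68.6° = T_right cos 49°  →  T_right = 0.5562 T_left.
Vertical: T_left sin 68.6° + T_right sin 49° = 2280.
Substituting the horizontal relation into the vertical equation gives 1.351 T_left = 2280, so T_left = 1688 N.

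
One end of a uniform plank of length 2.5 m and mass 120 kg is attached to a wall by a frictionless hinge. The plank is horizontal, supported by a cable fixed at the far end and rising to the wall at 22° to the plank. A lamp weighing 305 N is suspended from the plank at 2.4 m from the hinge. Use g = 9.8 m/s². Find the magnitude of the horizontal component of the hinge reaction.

H_x ≈ 2180 N

Take torques about the hinge: T sin 22° · 2.5 = 120×9.8×1.25 + 305×2.4 = 2202 N·m.
So T = 2202 / (0.3746 × 2.5) = 2351.3 N.
ΣF_x = 0: H_x = T cos 22° = 2180.1 N.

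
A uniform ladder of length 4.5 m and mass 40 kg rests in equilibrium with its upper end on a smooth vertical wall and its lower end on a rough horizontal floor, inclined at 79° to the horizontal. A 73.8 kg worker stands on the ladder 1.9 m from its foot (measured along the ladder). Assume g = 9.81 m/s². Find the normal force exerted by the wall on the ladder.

Torques about the foot: N_wall · 4.5 sin 79° = 40×9.81×2.25 cos 79° + 73.8×9.81×1.9 cos 79° → N_wall = 97.556 N.

N_wall ≈ 97.6 N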